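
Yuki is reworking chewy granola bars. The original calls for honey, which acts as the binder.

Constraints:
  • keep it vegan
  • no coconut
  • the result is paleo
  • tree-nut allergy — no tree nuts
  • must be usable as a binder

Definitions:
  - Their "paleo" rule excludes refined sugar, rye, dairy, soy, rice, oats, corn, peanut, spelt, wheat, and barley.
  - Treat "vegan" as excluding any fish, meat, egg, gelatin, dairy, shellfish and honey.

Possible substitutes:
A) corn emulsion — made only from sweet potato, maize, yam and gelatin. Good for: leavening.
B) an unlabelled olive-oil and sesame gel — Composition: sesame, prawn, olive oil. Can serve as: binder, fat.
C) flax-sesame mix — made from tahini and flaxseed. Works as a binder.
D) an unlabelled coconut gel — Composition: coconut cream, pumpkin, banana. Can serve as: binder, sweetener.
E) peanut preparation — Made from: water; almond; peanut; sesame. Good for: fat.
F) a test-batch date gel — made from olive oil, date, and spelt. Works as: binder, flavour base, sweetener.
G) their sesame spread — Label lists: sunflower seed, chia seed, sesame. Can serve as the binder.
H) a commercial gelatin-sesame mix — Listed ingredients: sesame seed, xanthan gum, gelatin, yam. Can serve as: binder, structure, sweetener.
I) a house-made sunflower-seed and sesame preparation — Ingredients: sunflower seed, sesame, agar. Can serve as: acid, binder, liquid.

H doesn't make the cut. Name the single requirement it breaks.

usable as a binder: satisfied
paleo: satisfied
vegan: has gelatin — fails
coconut-free: satisfied
tree-nut-free: satisfied

vegan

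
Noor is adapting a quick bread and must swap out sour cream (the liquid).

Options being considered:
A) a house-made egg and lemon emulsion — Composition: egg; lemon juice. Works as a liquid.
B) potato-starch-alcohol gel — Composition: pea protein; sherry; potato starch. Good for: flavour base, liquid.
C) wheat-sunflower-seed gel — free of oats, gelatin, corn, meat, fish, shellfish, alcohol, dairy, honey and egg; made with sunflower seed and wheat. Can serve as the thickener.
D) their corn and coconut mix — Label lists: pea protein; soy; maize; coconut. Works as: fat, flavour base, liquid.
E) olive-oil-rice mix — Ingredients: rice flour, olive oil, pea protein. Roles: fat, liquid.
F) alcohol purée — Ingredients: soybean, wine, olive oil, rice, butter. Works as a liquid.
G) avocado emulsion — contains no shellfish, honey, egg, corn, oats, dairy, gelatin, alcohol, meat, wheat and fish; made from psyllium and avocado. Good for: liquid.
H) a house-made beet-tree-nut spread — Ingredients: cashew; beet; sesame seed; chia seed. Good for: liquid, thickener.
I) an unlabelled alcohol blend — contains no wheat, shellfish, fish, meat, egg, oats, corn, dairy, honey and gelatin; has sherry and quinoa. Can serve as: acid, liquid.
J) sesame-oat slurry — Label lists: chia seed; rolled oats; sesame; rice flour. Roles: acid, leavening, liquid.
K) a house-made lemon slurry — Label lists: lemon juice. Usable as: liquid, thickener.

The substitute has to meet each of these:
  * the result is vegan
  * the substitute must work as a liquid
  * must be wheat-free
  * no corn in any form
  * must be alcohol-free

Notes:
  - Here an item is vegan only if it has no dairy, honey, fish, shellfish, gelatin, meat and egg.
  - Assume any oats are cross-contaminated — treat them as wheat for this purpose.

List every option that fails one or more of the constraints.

A: has egg, so not vegan — reject
B: has sherry, so not alcohol-free — reject
C: not usable as a liquid; has wheat, so not wheat-free — no
D: has maize, so not corn-free — reject
E: only rice flour, olive oil and pea protein; none excluded — valid
F: has butter, so not vegan; has wine, so not alcohol-free — out
G: every rule checks out — keep
H: sesame seed and cashew etc. — none of it excluded — valid
I: has sherry, so not alcohol-free — out
J: has rolled oats, so not wheat-free — no
K: nothing on the exclusion list — OK

A, B, C, D, F, I, J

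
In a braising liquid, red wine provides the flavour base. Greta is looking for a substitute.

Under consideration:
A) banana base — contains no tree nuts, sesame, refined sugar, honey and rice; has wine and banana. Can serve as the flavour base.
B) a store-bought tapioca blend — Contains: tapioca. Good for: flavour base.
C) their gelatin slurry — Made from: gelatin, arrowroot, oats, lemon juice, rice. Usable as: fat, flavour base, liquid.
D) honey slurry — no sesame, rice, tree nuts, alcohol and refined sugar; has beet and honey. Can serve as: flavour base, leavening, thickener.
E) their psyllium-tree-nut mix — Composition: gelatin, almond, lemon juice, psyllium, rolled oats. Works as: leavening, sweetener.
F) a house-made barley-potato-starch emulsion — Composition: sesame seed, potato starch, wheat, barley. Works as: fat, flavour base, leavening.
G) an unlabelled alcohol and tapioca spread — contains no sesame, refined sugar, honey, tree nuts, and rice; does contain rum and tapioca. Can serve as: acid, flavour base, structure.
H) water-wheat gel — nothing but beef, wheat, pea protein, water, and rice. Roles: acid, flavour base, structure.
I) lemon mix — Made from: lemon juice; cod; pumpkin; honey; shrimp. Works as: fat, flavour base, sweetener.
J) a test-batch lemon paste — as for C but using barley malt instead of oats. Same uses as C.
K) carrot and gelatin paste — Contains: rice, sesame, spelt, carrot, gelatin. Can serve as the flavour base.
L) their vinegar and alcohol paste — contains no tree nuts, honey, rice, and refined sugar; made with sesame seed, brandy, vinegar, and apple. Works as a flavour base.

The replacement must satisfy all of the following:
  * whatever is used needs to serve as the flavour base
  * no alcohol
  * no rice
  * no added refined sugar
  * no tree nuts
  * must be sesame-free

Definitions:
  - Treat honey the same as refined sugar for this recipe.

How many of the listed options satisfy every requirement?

A: has wine, so not alcohol-free — reject
B: only tapioca; none excluded — keep
C: has rice, so not rice-free — out
D: has honey, so not no-added-sugar — reject
E: not usable as a flavour base; has almond, so not tree-nut-free — out
F: has sesame seed, so not sesame-free — reject
G: has rum, so not alcohol-free — no
H: has rice, so not rice-free — out
I: has honey, so not no-added-sugar — out
J: has rice, so not rice-free — out
K: has rice, so not rice-free; has sesame, so not sesame-free — no
L: has brandy, so not alcohol-free; has sesame seed, so not sesame-free — reject

1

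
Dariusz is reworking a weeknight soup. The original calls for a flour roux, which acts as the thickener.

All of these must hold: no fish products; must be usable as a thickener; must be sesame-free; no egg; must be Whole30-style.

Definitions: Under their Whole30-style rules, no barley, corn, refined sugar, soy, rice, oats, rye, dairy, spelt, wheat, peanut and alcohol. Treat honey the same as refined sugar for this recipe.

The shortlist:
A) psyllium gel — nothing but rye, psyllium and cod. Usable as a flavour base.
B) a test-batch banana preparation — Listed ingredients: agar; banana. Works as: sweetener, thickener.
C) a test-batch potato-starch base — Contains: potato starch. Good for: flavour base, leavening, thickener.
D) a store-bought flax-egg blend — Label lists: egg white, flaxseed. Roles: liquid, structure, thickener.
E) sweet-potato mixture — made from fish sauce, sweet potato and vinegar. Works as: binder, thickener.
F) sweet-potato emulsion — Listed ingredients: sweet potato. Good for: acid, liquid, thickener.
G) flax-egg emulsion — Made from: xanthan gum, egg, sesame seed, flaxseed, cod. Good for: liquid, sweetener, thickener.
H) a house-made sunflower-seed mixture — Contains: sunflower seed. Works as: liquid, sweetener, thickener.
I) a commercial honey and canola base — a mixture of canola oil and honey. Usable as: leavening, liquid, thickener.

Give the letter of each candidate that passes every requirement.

A: not usable as a thickener; has rye, so not Whole30-style (and 1 more) — no
B: all constraints satisfied — OK
C: only potato starch; none excluded — OK
D: has egg white, so not egg-free — out
E: has fish sauce, so not fish-free — reject
F: Whole30-style, no egg — valid
G: has egg, so not egg-free; has cod, so not fish-free (and 1 more) — reject
H: no sesame, no egg — keep
I: has honey, so not Whole30-style — out

B, C, F, H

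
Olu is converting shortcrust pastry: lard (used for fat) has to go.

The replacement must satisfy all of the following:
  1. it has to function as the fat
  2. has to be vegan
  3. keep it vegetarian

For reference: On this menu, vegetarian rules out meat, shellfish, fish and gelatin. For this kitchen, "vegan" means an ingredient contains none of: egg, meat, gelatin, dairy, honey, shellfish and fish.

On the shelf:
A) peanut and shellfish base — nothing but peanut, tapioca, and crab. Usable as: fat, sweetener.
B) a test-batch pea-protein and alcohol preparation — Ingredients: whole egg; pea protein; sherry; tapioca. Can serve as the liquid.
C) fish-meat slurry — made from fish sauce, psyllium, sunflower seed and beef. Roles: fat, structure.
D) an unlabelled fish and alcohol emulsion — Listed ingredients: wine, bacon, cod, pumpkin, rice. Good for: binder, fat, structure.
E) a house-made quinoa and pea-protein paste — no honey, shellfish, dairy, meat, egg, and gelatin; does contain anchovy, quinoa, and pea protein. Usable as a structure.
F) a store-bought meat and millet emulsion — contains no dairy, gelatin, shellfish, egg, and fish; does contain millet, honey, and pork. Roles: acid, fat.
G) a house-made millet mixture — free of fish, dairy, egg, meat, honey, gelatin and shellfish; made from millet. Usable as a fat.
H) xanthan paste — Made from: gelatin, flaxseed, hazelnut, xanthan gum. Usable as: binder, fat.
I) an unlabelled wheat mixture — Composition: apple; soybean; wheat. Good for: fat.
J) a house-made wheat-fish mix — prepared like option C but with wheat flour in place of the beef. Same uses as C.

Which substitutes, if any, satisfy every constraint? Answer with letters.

A: has crab, so not vegetarian; has crab, so not vegan — no
B: not usable as a fat; has whole egg, so not vegan — out
C: has fish sauce, so not vegetarian; has fish sauce, so not vegan — reject
D: has cod, so not vegetarian; has cod, so not vegan — reject
E: not usable as a fat; has anchovy, so not vegetarian (and 1 more) — reject
F: has pork, so not vegetarian; has honey, so not vegan — no
G: vegan, vegetarian — keep
H: has gelatin, so not vegetarian; has gelatin, so not vegan — reject
I: nothing on the exclusion list — valid
J: has fish sauce, so not vegetarian; has fish sauce, so not vegan — no

G, I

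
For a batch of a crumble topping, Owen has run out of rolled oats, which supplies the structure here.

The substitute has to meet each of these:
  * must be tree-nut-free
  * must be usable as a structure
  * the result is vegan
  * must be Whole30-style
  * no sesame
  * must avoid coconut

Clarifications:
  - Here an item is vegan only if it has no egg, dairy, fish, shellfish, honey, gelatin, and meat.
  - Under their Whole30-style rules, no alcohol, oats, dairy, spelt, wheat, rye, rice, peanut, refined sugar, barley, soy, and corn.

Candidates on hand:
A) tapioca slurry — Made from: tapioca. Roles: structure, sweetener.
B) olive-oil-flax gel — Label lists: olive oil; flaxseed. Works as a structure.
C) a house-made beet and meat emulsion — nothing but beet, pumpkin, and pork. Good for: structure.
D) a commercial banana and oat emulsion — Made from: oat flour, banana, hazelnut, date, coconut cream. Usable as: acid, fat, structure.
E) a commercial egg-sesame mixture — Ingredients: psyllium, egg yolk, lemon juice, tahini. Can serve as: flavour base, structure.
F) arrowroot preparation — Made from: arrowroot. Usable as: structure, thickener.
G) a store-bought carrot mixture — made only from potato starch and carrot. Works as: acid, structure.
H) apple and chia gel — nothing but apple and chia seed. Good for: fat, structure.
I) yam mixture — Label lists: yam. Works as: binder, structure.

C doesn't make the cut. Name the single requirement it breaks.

usable as a structure: satisfied
vegan: has pork — fails
Whole30-style: satisfied
sesame-free: satisfied
tree-nut-free: satisfied
coconut-free: satisfied

vegan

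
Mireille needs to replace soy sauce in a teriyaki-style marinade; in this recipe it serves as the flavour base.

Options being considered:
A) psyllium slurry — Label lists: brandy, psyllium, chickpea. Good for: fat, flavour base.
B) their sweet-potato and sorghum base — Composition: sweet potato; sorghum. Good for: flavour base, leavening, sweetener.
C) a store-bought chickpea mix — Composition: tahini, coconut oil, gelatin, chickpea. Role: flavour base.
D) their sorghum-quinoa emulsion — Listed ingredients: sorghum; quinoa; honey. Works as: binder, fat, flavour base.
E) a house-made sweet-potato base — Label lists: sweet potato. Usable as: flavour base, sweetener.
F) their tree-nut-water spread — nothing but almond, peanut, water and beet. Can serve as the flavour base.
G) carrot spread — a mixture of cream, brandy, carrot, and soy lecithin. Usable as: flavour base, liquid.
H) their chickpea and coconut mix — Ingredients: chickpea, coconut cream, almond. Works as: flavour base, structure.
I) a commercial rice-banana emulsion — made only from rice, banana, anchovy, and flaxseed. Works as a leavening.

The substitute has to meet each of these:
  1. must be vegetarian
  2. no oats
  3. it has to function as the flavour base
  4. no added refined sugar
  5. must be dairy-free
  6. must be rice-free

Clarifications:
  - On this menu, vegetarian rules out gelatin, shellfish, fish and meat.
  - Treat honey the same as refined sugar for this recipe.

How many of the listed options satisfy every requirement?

5

A: works as a flavour base, no dairy, no rice — valid
B: only sorghum and sweet potato; none excluded — keep
C: has gelatin, so not vegetarian — reject
D: has honey, so not no-added-sugar — reject
E: nothing on the exclusion list — OK
F: nothing on the exclusion list — valid
G: has cream, so not dairy-free — reject
H: no-added-sugar, no rice — OK
I: not usable as a flavour base; has anchovy, so not vegetarian (and 1 more) — no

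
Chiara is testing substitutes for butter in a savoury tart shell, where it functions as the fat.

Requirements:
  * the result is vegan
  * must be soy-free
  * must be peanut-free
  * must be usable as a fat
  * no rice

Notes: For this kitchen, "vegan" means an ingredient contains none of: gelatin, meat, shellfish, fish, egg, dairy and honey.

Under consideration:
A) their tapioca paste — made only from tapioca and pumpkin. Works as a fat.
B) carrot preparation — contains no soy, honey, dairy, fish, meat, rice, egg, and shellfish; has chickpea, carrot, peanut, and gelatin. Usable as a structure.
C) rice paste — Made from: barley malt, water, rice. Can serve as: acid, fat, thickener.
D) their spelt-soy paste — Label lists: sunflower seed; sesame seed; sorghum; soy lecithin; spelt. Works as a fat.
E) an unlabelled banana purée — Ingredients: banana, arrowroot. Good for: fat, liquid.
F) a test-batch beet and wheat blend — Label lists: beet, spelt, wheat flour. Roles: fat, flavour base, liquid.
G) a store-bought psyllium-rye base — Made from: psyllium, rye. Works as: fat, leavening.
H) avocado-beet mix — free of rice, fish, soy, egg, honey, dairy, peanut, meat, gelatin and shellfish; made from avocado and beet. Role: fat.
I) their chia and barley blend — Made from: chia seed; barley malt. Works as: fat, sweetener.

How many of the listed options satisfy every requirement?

6

A: nothing on the exclusion list — OK
B: not usable as a fat; has gelatin, so not vegan (and 1 more) — out
C: has rice, so not rice-free — no
D: has soy lecithin, so not soy-free — no
E: nothing on the exclusion list — keep
F: works as a fat, no rice, no peanut — valid
G: no soy, no peanut — valid
H: nothing on the exclusion list — valid
I: no soy, no rice — valid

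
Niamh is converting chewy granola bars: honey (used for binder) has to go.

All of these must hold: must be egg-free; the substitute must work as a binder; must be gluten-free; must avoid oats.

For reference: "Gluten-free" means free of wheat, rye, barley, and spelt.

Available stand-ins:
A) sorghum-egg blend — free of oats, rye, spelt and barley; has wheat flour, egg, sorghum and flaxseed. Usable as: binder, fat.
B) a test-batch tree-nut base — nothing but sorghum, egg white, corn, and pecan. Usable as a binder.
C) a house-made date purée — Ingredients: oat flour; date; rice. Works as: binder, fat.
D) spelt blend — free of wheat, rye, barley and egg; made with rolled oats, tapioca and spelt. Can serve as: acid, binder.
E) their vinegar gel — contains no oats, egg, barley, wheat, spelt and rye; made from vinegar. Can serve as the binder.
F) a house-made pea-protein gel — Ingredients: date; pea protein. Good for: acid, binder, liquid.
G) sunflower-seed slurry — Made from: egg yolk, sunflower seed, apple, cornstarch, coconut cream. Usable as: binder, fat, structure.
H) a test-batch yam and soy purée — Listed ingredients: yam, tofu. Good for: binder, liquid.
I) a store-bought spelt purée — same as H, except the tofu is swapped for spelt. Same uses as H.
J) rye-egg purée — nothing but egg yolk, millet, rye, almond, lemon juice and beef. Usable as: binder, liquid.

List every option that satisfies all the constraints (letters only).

E, F, H

A: has wheat flour, so not gluten-free; has egg, so not egg-free — no
B: has egg white, so not egg-free — out
C: has oat flour, so not oat-free — out
D: has spelt, so not gluten-free; has rolled oats, so not oat-free — out
E: all constraints satisfied — valid
F: every rule checks out — keep
G: has egg yolk, so not egg-free — reject
H: only tofu and yam; none excluded — keep
I: has spelt, so not gluten-free — out
J: has rye, so not gluten-free; has egg yolk, so not egg-free — no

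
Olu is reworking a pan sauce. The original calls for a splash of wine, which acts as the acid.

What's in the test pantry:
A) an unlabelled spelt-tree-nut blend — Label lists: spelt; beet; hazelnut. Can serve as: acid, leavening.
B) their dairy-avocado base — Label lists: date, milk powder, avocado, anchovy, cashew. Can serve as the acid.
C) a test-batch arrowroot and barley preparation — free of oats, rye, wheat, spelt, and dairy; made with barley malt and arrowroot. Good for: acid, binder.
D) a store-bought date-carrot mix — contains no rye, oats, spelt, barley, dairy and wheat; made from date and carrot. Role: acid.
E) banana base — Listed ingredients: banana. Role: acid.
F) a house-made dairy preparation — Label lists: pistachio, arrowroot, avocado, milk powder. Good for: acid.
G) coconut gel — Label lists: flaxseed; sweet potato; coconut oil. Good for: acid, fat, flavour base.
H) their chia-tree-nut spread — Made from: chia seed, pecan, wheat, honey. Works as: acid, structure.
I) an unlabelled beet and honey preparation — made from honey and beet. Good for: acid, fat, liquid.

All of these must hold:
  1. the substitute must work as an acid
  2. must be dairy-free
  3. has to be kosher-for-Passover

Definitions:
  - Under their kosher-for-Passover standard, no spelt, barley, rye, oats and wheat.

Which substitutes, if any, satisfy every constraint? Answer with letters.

D, E, G, I

A: has spelt, so not kosher-for-Passover — reject
B: has milk powder, so not dairy-free — out
C: has barley malt, so not kosher-for-Passover — no
D: no dairy, kosher-for-Passover — OK
E: only banana; none excluded — valid
F: has milk powder, so not dairy-free — no
G: nothing on the exclusion list — valid
H: has wheat, so not kosher-for-Passover — reject
I: only honey and beet; none excluded — keep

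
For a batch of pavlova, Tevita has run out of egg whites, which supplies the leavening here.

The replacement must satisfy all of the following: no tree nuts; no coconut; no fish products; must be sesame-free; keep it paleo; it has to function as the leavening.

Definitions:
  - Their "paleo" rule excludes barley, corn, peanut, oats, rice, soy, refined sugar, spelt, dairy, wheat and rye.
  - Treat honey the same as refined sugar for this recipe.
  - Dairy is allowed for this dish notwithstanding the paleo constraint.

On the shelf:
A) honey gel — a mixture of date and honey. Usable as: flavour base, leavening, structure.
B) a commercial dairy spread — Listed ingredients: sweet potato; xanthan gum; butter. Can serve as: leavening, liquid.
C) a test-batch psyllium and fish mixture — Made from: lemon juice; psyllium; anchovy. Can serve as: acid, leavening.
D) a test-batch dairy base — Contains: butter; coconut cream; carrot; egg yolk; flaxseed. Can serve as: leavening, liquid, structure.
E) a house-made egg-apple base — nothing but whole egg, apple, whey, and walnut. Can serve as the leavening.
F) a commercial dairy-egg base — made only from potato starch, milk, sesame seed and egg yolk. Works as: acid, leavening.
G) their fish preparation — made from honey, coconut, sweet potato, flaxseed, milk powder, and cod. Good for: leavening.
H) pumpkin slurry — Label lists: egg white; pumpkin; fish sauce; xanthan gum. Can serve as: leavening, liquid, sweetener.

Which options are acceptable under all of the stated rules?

A: has honey, so not paleo — reject
B: dairy is permitted under the paleo carve-out; nothing else excluded — OK
C: has anchovy, so not fish-free — no
D: has coconut cream, so not coconut-free — no
E: has walnut, so not tree-nut-free — no
F: has sesame seed, so not sesame-free — out
G: has honey, so not paleo; has cod, so not fish-free (and 1 more) — reject
H: has fish sauce, so not fish-free — out

B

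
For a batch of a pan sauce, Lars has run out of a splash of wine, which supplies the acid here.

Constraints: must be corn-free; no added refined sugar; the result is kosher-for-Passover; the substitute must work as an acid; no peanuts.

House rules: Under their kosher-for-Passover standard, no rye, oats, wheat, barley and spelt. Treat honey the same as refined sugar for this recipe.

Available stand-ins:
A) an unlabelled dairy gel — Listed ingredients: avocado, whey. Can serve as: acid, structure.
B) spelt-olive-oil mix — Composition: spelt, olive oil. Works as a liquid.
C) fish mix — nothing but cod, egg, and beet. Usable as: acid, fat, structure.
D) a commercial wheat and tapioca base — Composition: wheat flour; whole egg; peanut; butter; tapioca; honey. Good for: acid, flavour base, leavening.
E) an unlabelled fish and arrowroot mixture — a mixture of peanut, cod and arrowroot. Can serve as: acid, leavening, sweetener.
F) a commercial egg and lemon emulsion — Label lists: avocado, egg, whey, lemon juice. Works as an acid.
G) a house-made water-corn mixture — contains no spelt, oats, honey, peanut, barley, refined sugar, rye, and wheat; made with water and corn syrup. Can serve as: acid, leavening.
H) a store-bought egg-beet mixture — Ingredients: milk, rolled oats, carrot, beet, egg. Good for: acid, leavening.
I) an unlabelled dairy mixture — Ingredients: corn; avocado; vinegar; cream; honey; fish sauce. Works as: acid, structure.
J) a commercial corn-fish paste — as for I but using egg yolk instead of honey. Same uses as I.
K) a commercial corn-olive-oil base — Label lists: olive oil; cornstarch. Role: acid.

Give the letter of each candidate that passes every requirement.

A: only whey and avocado; none excluded — keep
B: not usable as an acid; has spelt, so not kosher-for-Passover — no
C: only egg, cod, and beet; none excluded — valid
D: has wheat flour, so not kosher-for-Passover; has honey, so not no-added-sugar (and 1 more) — out
E: has peanut, so not peanut-free — no
F: whey and egg etc. — none of it excluded — valid
G: has corn syrup, so not corn-free — no
H: has rolled oats, so not kosher-for-Passover — out
I: has honey, so not no-added-sugar; has corn, so not corn-free — out
J: has corn, so not corn-free — out
K: has cornstarch, so not corn-free — no

A, C, F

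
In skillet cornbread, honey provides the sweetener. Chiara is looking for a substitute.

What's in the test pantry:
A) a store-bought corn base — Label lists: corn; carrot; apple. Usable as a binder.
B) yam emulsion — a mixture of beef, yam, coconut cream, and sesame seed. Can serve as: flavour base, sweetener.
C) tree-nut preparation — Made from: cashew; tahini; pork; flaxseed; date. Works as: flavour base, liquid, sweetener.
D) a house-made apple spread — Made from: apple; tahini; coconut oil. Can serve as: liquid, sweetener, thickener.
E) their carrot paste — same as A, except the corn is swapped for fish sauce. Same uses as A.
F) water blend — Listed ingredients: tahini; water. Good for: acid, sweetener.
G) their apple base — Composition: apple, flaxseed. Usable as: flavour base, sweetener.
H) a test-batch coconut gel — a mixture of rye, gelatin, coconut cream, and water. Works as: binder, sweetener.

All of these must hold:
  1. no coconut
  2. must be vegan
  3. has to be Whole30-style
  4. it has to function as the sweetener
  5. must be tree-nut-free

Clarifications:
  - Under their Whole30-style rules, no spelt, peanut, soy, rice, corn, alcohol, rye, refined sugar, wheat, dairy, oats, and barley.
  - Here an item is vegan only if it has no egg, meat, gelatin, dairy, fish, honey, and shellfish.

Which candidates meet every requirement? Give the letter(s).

A: not usable as a sweetener; has corn, so not Whole30-style — reject
B: has beef, so not vegan; has coconut cream, so not coconut-free — out
C: has pork, so not vegan; has cashew, so not tree-nut-free — out
D: has coconut oil, so not coconut-free — reject
E: not usable as a sweetener; has fish sauce, so not vegan — no
F: no tree nuts, no coconut — valid
G: every rule checks out — valid
H: has rye, so not Whole30-style; has gelatin, so not vegan (and 1 more) — reject

F, G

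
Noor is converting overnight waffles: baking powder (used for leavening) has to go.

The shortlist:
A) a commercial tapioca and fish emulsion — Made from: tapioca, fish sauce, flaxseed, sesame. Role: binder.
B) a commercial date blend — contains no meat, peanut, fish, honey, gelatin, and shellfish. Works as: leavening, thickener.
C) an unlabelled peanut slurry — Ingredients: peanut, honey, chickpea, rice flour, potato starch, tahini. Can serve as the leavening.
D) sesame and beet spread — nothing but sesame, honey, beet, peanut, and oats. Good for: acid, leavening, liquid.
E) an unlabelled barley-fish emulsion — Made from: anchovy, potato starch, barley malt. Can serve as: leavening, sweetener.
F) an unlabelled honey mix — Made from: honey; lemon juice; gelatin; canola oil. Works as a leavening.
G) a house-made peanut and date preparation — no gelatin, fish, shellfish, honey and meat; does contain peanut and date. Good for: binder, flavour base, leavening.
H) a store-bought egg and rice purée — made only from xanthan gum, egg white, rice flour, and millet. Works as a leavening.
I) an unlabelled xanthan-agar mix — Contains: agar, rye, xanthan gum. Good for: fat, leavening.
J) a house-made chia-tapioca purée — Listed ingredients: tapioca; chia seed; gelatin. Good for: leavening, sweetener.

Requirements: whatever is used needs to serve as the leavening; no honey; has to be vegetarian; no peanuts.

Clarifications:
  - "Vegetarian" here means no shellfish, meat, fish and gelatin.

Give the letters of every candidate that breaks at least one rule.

A: not usable as a leavening; has fish sauce, so not vegetarian — reject
B: no peanut, vegetarian — valid
C: has honey, so not honey-free; has peanut, so not peanut-free — no
D: has honey, so not honey-free; has peanut, so not peanut-free — reject
E: has anchovy, so not vegetarian — out
F: has gelatin, so not vegetarian; has honey, so not honey-free — reject
G: has peanut, so not peanut-free — no
H: works as a leavening, no peanut, vegetarian — keep
I: every rule checks out — valid
J: has gelatin, so not vegetarian — reject

A, C, D, E, F, G, J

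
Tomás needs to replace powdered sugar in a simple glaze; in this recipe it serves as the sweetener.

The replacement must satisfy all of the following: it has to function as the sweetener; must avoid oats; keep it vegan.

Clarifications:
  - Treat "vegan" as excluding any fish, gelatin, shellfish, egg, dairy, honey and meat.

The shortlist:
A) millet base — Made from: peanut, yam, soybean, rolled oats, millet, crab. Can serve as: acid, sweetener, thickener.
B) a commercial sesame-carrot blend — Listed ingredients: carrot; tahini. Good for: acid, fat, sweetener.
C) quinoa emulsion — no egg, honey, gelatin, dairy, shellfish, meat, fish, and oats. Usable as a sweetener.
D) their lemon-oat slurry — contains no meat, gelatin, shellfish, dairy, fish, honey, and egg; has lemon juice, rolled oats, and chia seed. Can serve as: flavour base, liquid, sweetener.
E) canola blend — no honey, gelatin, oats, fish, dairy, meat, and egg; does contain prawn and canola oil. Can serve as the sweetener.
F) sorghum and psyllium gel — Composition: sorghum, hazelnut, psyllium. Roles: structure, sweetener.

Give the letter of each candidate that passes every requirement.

B, C, F

A: has crab, so not vegan; has rolled oats, so not oat-free — out
B: only tahini and carrot; none excluded — keep
C: no oats, vegan — OK
D: has rolled oats, so not oat-free — reject
E: has prawn, so not vegan — no
F: nothing on the exclusion list — OK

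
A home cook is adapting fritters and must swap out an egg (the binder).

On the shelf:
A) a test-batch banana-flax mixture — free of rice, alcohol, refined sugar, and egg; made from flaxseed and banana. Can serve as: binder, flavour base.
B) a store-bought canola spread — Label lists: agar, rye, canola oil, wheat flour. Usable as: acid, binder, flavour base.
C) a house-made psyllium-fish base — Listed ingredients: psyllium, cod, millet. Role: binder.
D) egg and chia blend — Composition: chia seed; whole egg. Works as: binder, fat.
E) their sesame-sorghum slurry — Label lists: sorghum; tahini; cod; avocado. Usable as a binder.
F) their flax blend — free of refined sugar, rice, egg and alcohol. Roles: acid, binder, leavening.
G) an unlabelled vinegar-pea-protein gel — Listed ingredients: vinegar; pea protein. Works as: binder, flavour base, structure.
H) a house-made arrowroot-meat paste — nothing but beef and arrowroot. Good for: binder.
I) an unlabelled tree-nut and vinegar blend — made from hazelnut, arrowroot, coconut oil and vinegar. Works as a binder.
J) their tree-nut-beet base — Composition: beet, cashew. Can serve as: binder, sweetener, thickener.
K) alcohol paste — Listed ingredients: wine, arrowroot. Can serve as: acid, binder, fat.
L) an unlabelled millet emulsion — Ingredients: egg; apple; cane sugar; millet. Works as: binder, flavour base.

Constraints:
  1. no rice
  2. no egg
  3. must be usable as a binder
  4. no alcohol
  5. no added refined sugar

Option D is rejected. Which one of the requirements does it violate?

egg-free

usable as a binder: satisfied
egg-free: has whole egg — fails
alcohol-free: satisfied
no-added-sugar: satisfied
rice-free: satisfied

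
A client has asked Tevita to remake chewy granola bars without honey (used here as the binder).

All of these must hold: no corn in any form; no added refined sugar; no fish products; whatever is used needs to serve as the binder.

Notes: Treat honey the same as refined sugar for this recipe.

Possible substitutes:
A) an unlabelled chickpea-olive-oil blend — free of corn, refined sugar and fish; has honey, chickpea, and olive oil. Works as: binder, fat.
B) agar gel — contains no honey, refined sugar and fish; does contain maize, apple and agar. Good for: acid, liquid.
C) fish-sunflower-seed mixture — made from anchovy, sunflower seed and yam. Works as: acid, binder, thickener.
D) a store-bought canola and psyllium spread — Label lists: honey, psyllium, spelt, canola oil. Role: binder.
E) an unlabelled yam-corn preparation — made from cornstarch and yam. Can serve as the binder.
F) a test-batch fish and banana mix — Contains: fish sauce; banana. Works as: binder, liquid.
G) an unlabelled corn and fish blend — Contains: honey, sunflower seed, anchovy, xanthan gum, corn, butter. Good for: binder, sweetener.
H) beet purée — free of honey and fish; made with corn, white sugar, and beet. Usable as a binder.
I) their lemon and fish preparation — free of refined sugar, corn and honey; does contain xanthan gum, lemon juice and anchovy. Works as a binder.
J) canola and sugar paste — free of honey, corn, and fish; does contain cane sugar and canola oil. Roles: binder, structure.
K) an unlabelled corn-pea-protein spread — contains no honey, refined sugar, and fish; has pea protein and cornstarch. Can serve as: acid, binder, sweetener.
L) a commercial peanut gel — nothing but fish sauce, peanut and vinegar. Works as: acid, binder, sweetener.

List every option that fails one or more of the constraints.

A, B, C, D, E, F, G, H, I, J, K, L

A: has honey, so not no-added-sugar — out
B: not usable as a binder; has maize, so not corn-free — out
C: has anchovy, so not fish-free — out
D: has honey, so not no-added-sugar — out
E: has cornstarch, so not corn-free — no
F: has fish sauce, so not fish-free — reject
G: has honey, so not no-added-sugar; has corn, so not corn-free (and 1 more) — no
H: has white sugar, so not no-added-sugar; has corn, so not corn-free — out
I: has anchovy, so not fish-free — reject
J: has cane sugar, so not no-added-sugar — no
K: has cornstarch, so not corn-free — reject
L: has fish sauce, so not fish-free — out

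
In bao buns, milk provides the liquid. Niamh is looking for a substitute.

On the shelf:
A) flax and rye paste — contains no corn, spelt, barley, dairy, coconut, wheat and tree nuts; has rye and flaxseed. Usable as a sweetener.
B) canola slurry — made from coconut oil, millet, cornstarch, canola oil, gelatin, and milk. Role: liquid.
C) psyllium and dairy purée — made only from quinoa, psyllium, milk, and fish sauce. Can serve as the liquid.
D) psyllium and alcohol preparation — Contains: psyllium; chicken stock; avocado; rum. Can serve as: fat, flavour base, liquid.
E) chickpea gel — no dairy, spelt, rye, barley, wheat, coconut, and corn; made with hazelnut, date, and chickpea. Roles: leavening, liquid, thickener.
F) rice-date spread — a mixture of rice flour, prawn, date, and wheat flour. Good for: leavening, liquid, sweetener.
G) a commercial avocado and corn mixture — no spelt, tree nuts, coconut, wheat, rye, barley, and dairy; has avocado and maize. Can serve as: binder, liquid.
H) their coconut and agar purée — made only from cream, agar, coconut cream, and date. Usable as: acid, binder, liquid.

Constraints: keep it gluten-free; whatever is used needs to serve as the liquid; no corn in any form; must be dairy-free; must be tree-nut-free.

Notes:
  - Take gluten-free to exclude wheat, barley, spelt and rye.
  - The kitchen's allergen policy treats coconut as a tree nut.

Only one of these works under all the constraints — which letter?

A: not usable as a liquid; has rye, so not gluten-free — out
B: has cornstarch, so not corn-free; has milk, so not dairy-free (and 1 more) — no
C: has milk, so not dairy-free — reject
D: rum and chicken stock etc. — none of it excluded — OK
E: has hazelnut, so not tree-nut-free — no
F: has wheat flour, so not gluten-free — reject
G: has maize, so not corn-free — reject
H: has cream, so not dairy-free; has coconut cream, so not tree-nut-free — reject

D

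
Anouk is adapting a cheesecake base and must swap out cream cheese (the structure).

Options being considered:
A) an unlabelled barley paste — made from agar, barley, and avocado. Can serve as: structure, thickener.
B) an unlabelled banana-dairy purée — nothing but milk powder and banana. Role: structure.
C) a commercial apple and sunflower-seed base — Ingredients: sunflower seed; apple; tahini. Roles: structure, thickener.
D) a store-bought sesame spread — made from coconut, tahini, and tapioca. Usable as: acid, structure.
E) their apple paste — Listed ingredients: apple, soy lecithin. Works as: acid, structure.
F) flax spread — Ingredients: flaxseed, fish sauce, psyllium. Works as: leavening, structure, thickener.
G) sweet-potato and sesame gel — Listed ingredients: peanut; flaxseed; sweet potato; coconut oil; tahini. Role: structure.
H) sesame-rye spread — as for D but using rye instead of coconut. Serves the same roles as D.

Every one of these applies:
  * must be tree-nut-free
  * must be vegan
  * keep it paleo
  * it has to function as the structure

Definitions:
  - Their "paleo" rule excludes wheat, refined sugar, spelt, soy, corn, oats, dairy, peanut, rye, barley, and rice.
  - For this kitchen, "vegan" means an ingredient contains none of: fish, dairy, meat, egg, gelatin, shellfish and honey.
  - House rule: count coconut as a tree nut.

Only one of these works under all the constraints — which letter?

A: has barley, so not paleo — reject
B: has milk powder, so not paleo; has milk powder, so not vegan — no
C: all constraints satisfied — OK
D: has coconut, so not tree-nut-free — reject
E: has soy lecithin, so not paleo — out
F: has fish sauce, so not vegan — no
G: has peanut, so not paleo; has coconut oil, so not tree-nut-free — reject
H: has rye, so not paleo — reject

C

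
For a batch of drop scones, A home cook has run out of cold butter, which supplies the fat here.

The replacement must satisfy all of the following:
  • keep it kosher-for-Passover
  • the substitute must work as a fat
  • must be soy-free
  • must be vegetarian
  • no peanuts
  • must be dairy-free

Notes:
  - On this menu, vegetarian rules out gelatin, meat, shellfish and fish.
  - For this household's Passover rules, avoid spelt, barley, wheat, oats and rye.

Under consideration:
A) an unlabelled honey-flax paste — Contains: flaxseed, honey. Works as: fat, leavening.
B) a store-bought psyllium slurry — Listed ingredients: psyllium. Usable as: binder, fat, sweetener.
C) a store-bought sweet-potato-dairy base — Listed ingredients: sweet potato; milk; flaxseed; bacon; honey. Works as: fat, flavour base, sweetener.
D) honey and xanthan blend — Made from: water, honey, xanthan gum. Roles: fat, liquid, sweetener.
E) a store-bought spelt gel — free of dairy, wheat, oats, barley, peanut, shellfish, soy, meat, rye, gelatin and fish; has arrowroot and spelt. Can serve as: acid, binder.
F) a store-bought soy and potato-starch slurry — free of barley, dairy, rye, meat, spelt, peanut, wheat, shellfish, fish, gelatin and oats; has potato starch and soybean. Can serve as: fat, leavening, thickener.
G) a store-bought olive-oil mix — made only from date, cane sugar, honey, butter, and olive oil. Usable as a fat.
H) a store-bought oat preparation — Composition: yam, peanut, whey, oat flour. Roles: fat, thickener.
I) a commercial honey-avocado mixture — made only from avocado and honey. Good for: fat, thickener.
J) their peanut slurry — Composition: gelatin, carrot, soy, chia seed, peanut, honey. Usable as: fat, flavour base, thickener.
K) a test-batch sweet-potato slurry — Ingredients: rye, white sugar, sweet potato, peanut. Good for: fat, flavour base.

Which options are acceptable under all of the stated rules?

A: only honey and flaxseed; none excluded — valid
B: only psyllium; none excluded — keep
C: has bacon, so not vegetarian; has milk, so not dairy-free — reject
D: only honey, water, and xanthan gum; none excluded — valid
E: not usable as a fat; has spelt, so not kosher-for-Passover — no
F: has soybean, so not soy-free — no
G: has butter, so not dairy-free — out
H: has oat flour, so not kosher-for-Passover; has whey, so not dairy-free (and 1 more) — out
I: every rule checks out — OK
J: has gelatin, so not vegetarian; has soy, so not soy-free (and 1 more) — out
K: has rye, so not kosher-for-Passover; has peanut, so not peanut-free — reject

A, B, D, I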